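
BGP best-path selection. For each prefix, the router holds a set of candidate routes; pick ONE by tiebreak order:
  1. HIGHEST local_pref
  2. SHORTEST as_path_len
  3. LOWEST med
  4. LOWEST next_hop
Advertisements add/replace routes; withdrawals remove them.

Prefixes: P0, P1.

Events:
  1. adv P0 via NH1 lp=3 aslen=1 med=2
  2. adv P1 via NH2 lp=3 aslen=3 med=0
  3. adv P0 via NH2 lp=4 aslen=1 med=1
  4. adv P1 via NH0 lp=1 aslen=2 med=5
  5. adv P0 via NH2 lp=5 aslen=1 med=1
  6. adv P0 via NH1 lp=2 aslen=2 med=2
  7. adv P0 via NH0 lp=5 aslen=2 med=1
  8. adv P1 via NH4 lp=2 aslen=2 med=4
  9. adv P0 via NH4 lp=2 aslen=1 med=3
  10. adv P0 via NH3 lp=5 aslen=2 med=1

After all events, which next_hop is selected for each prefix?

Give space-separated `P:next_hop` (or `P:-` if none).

Op 1: best P0=NH1 P1=-
Op 2: best P0=NH1 P1=NH2
Op 3: best P0=NH2 P1=NH2
Op 4: best P0=NH2 P1=NH2
Op 5: best P0=NH2 P1=NH2
Op 6: best P0=NH2 P1=NH2
Op 7: best P0=NH2 P1=NH2
Op 8: best P0=NH2 P1=NH2
Op 9: best P0=NH2 P1=NH2
Op 10: best P0=NH2 P1=NH2

Answer: P0:NH2 P1:NH2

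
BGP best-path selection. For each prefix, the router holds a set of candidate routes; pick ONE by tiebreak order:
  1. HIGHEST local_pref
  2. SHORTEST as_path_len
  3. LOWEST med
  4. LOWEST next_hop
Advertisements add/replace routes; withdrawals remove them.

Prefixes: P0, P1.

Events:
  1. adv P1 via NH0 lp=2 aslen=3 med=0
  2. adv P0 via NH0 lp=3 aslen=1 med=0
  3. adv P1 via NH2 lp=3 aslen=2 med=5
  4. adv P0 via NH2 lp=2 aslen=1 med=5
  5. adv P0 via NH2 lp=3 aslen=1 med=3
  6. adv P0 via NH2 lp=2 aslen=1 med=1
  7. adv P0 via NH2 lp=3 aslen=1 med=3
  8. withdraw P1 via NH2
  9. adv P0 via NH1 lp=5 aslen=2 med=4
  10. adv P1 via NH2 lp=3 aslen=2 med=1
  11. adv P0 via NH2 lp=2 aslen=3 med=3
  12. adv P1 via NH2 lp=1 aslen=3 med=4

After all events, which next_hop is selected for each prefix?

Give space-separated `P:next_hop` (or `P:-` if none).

Op 1: best P0=- P1=NH0
Op 2: best P0=NH0 P1=NH0
Op 3: best P0=NH0 P1=NH2
Op 4: best P0=NH0 P1=NH2
Op 5: best P0=NH0 P1=NH2
Op 6: best P0=NH0 P1=NH2
Op 7: best P0=NH0 P1=NH2
Op 8: best P0=NH0 P1=NH0
Op 9: best P0=NH1 P1=NH0
Op 10: best P0=NH1 P1=NH2
Op 11: best P0=NH1 P1=NH2
Op 12: best P0=NH1 P1=NH0

Answer: P0:NH1 P1:NH0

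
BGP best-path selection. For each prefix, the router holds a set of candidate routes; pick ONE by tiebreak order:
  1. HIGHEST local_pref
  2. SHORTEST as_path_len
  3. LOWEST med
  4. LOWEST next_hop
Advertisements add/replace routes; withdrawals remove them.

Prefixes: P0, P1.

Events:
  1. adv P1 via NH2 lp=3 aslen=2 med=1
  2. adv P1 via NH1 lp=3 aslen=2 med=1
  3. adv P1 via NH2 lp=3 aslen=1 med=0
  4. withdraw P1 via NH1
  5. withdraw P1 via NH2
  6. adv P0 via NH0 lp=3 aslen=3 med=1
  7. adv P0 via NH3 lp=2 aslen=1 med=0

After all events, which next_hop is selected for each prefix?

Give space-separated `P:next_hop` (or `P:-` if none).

Op 1: best P0=- P1=NH2
Op 2: best P0=- P1=NH1
Op 3: best P0=- P1=NH2
Op 4: best P0=- P1=NH2
Op 5: best P0=- P1=-
Op 6: best P0=NH0 P1=-
Op 7: best P0=NH0 P1=-

Answer: P0:NH0 P1:-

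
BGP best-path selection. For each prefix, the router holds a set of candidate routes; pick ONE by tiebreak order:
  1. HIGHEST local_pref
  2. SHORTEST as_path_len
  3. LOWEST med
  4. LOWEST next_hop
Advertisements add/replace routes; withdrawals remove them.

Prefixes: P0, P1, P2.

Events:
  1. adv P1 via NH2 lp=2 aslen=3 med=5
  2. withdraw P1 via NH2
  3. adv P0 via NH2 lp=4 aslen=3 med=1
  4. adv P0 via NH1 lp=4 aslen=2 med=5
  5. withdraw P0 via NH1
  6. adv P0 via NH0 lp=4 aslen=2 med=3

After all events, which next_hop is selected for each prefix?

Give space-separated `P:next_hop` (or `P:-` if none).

Op 1: best P0=- P1=NH2 P2=-
Op 2: best P0=- P1=- P2=-
Op 3: best P0=NH2 P1=- P2=-
Op 4: best P0=NH1 P1=- P2=-
Op 5: best P0=NH2 P1=- P2=-
Op 6: best P0=NH0 P1=- P2=-

Answer: P0:NH0 P1:- P2:-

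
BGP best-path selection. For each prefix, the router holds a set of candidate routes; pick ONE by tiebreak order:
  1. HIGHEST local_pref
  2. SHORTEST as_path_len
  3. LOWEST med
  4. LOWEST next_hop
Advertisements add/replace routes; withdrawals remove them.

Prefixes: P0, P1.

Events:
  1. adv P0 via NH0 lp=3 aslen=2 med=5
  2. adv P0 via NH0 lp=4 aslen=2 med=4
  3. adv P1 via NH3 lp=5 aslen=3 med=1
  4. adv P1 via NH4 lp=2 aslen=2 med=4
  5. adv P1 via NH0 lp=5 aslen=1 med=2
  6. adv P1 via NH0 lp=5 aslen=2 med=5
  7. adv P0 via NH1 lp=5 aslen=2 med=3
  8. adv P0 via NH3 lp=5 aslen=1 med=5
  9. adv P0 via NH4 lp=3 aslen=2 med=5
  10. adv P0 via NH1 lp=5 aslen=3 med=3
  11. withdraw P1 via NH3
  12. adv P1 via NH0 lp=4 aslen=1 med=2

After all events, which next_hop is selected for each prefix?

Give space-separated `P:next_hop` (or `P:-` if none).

Op 1: best P0=NH0 P1=-
Op 2: best P0=NH0 P1=-
Op 3: best P0=NH0 P1=NH3
Op 4: best P0=NH0 P1=NH3
Op 5: best P0=NH0 P1=NH0
Op 6: best P0=NH0 P1=NH0
Op 7: best P0=NH1 P1=NH0
Op 8: best P0=NH3 P1=NH0
Op 9: best P0=NH3 P1=NH0
Op 10: best P0=NH3 P1=NH0
Op 11: best P0=NH3 P1=NH0
Op 12: best P0=NH3 P1=NH0

Answer: P0:NH3 P1:NH0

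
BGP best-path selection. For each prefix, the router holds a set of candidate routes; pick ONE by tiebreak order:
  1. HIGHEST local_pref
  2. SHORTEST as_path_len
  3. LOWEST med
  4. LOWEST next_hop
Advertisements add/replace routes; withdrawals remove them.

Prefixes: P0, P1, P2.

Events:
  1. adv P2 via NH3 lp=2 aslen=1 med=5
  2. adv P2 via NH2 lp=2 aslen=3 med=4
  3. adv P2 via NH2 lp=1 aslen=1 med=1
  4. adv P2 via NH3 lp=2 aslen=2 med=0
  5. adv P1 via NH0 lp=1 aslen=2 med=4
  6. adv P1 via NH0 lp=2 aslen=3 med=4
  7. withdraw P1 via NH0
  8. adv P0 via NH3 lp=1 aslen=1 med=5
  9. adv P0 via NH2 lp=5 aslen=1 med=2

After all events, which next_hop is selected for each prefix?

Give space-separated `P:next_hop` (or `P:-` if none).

Op 1: best P0=- P1=- P2=NH3
Op 2: best P0=- P1=- P2=NH3
Op 3: best P0=- P1=- P2=NH3
Op 4: best P0=- P1=- P2=NH3
Op 5: best P0=- P1=NH0 P2=NH3
Op 6: best P0=- P1=NH0 P2=NH3
Op 7: best P0=- P1=- P2=NH3
Op 8: best P0=NH3 P1=- P2=NH3
Op 9: best P0=NH2 P1=- P2=NH3

Answer: P0:NH2 P1:- P2:NH3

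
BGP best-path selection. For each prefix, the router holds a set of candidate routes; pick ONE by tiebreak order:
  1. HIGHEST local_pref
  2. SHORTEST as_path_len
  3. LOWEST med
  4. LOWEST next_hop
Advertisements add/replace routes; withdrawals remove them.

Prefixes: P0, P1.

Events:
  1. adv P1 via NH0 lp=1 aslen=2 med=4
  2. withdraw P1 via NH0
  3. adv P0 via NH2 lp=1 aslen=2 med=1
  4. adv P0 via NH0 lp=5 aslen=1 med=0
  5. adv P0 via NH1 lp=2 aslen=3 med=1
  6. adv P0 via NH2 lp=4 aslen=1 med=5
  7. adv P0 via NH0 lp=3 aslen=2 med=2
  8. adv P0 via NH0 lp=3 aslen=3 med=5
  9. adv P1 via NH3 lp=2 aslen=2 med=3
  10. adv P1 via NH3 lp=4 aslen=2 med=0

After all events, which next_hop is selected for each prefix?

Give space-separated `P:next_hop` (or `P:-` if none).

Answer: P0:NH2 P1:NH3

Derivation:
Op 1: best P0=- P1=NH0
Op 2: best P0=- P1=-
Op 3: best P0=NH2 P1=-
Op 4: best P0=NH0 P1=-
Op 5: best P0=NH0 P1=-
Op 6: best P0=NH0 P1=-
Op 7: best P0=NH2 P1=-
Op 8: best P0=NH2 P1=-
Op 9: best P0=NH2 P1=NH3
Op 10: best P0=NH2 P1=NH3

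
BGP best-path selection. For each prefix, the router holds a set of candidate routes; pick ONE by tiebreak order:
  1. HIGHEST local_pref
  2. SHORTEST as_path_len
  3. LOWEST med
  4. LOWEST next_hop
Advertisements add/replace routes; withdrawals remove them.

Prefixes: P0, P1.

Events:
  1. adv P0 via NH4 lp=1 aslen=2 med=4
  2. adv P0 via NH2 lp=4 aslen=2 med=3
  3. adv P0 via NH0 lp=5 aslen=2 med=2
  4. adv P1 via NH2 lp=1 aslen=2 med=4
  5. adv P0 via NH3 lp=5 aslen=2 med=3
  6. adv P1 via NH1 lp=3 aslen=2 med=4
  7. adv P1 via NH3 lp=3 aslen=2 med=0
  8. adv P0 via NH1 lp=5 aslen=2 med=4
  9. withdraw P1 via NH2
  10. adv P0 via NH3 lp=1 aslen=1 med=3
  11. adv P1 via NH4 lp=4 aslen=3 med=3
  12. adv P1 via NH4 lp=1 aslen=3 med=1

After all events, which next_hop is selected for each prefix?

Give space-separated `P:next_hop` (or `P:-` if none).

Answer: P0:NH0 P1:NH3

Derivation:
Op 1: best P0=NH4 P1=-
Op 2: best P0=NH2 P1=-
Op 3: best P0=NH0 P1=-
Op 4: best P0=NH0 P1=NH2
Op 5: best P0=NH0 P1=NH2
Op 6: best P0=NH0 P1=NH1
Op 7: best P0=NH0 P1=NH3
Op 8: best P0=NH0 P1=NH3
Op 9: best P0=NH0 P1=NH3
Op 10: best P0=NH0 P1=NH3
Op 11: best P0=NH0 P1=NH4
Op 12: best P0=NH0 P1=NH3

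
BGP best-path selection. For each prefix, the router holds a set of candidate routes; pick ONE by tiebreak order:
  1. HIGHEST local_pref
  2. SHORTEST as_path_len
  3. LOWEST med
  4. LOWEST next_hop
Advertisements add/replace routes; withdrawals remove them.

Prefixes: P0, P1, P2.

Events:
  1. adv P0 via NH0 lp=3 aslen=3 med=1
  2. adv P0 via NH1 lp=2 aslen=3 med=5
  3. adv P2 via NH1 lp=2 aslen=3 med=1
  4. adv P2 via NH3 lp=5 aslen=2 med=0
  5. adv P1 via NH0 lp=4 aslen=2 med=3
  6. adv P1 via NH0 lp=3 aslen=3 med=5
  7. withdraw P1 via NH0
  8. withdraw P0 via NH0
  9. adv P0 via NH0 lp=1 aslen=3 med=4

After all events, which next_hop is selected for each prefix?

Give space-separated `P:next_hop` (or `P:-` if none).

Op 1: best P0=NH0 P1=- P2=-
Op 2: best P0=NH0 P1=- P2=-
Op 3: best P0=NH0 P1=- P2=NH1
Op 4: best P0=NH0 P1=- P2=NH3
Op 5: best P0=NH0 P1=NH0 P2=NH3
Op 6: best P0=NH0 P1=NH0 P2=NH3
Op 7: best P0=NH0 P1=- P2=NH3
Op 8: best P0=NH1 P1=- P2=NH3
Op 9: best P0=NH1 P1=- P2=NH3

Answer: P0:NH1 P1:- P2:NH3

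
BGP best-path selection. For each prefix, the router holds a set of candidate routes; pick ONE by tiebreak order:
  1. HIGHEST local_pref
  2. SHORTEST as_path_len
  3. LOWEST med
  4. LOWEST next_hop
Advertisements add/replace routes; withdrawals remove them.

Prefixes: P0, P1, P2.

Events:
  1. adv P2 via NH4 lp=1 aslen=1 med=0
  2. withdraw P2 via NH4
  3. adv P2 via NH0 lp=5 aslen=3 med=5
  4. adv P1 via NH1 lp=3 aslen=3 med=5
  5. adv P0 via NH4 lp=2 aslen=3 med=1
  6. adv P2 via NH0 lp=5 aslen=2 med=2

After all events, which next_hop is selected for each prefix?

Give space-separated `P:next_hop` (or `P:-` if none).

Answer: P0:NH4 P1:NH1 P2:NH0

Derivation:
Op 1: best P0=- P1=- P2=NH4
Op 2: best P0=- P1=- P2=-
Op 3: best P0=- P1=- P2=NH0
Op 4: best P0=- P1=NH1 P2=NH0
Op 5: best P0=NH4 P1=NH1 P2=NH0
Op 6: best P0=NH4 P1=NH1 P2=NH0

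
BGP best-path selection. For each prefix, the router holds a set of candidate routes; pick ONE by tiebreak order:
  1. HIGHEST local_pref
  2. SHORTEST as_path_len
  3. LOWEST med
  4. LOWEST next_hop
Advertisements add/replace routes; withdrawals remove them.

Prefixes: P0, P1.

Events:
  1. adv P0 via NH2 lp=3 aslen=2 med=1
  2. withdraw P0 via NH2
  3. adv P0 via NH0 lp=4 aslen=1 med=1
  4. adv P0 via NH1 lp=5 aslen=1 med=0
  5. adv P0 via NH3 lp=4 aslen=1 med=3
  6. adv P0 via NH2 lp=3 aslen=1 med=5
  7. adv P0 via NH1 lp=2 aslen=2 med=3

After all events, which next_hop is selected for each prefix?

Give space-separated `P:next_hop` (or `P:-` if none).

Answer: P0:NH0 P1:-

Derivation:
Op 1: best P0=NH2 P1=-
Op 2: best P0=- P1=-
Op 3: best P0=NH0 P1=-
Op 4: best P0=NH1 P1=-
Op 5: best P0=NH1 P1=-
Op 6: best P0=NH1 P1=-
Op 7: best P0=NH0 P1=-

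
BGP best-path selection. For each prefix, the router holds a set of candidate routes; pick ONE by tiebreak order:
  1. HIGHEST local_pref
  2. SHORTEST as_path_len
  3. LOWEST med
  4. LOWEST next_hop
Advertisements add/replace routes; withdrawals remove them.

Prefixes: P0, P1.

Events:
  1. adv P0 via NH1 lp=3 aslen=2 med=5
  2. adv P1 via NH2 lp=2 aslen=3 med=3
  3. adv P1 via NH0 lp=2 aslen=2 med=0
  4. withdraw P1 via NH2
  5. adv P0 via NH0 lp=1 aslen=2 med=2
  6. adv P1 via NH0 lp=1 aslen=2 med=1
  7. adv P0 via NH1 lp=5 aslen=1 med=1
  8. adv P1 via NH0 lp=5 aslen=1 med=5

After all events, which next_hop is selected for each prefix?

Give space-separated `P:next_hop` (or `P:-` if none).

Answer: P0:NH1 P1:NH0

Derivation:
Op 1: best P0=NH1 P1=-
Op 2: best P0=NH1 P1=NH2
Op 3: best P0=NH1 P1=NH0
Op 4: best P0=NH1 P1=NH0
Op 5: best P0=NH1 P1=NH0
Op 6: best P0=NH1 P1=NH0
Op 7: best P0=NH1 P1=NH0
Op 8: best P0=NH1 P1=NH0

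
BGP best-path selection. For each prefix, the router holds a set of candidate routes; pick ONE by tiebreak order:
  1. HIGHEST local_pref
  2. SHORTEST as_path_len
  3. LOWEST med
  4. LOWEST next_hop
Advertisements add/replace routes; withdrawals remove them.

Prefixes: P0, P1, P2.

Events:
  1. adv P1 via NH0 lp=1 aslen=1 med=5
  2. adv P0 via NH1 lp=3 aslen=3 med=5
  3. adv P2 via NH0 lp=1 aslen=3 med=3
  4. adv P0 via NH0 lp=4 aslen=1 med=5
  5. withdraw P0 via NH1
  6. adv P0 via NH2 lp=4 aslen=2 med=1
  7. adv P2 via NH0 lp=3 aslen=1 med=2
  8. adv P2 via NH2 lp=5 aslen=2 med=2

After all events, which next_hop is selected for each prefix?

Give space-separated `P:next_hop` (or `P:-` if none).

Answer: P0:NH0 P1:NH0 P2:NH2

Derivation:
Op 1: best P0=- P1=NH0 P2=-
Op 2: best P0=NH1 P1=NH0 P2=-
Op 3: best P0=NH1 P1=NH0 P2=NH0
Op 4: best P0=NH0 P1=NH0 P2=NH0
Op 5: best P0=NH0 P1=NH0 P2=NH0
Op 6: best P0=NH0 P1=NH0 P2=NH0
Op 7: best P0=NH0 P1=NH0 P2=NH0
Op 8: best P0=NH0 P1=NH0 P2=NH2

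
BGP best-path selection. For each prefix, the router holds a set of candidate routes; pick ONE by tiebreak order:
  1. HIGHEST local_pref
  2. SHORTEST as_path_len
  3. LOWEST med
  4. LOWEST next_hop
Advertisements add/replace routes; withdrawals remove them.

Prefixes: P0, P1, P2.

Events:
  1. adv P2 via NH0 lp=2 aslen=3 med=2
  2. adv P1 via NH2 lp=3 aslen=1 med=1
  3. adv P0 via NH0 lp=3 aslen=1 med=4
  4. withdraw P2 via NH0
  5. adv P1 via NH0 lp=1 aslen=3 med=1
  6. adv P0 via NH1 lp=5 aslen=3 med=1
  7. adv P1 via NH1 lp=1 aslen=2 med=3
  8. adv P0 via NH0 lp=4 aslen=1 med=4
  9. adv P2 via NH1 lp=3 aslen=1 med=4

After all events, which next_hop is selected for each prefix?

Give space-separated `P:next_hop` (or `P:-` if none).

Answer: P0:NH1 P1:NH2 P2:NH1

Derivation:
Op 1: best P0=- P1=- P2=NH0
Op 2: best P0=- P1=NH2 P2=NH0
Op 3: best P0=NH0 P1=NH2 P2=NH0
Op 4: best P0=NH0 P1=NH2 P2=-
Op 5: best P0=NH0 P1=NH2 P2=-
Op 6: best P0=NH1 P1=NH2 P2=-
Op 7: best P0=NH1 P1=NH2 P2=-
Op 8: best P0=NH1 P1=NH2 P2=-
Op 9: best P0=NH1 P1=NH2 P2=NH1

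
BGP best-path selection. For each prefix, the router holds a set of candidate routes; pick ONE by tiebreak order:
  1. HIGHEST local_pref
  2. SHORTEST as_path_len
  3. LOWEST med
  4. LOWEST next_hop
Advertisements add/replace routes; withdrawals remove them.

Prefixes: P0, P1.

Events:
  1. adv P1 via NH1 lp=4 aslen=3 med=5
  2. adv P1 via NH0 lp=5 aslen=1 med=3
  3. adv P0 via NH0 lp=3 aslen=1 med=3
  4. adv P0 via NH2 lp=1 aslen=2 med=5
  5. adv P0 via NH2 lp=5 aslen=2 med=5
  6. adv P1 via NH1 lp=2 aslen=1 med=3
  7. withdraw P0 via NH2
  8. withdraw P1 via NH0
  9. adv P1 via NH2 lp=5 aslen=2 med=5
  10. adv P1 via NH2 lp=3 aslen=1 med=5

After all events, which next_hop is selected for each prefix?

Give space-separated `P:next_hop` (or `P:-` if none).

Op 1: best P0=- P1=NH1
Op 2: best P0=- P1=NH0
Op 3: best P0=NH0 P1=NH0
Op 4: best P0=NH0 P1=NH0
Op 5: best P0=NH2 P1=NH0
Op 6: best P0=NH2 P1=NH0
Op 7: best P0=NH0 P1=NH0
Op 8: best P0=NH0 P1=NH1
Op 9: best P0=NH0 P1=NH2
Op 10: best P0=NH0 P1=NH2

Answer: P0:NH0 P1:NH2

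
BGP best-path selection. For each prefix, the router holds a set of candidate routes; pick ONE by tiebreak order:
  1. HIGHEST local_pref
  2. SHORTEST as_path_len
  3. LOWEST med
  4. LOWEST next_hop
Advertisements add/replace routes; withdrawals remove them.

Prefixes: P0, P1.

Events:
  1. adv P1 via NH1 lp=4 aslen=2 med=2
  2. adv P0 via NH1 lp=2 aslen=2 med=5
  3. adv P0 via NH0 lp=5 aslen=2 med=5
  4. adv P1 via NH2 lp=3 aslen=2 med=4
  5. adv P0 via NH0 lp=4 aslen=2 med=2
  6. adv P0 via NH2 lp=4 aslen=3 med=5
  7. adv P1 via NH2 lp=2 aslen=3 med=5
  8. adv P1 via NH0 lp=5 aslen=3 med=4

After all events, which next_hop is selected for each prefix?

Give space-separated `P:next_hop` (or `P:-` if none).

Answer: P0:NH0 P1:NH0

Derivation:
Op 1: best P0=- P1=NH1
Op 2: best P0=NH1 P1=NH1
Op 3: best P0=NH0 P1=NH1
Op 4: best P0=NH0 P1=NH1
Op 5: best P0=NH0 P1=NH1
Op 6: best P0=NH0 P1=NH1
Op 7: best P0=NH0 P1=NH1
Op 8: best P0=NH0 P1=NH0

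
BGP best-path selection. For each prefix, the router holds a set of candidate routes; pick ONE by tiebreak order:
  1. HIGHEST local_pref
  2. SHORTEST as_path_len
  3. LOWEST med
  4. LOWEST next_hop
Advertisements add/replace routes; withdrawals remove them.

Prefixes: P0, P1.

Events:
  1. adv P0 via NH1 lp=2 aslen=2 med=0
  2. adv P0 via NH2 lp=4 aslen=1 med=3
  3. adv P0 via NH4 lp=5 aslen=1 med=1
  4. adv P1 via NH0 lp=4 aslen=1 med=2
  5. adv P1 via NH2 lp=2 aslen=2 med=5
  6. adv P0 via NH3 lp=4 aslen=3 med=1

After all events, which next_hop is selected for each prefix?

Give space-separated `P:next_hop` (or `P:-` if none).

Op 1: best P0=NH1 P1=-
Op 2: best P0=NH2 P1=-
Op 3: best P0=NH4 P1=-
Op 4: best P0=NH4 P1=NH0
Op 5: best P0=NH4 P1=NH0
Op 6: best P0=NH4 P1=NH0

Answer: P0:NH4 P1:NH0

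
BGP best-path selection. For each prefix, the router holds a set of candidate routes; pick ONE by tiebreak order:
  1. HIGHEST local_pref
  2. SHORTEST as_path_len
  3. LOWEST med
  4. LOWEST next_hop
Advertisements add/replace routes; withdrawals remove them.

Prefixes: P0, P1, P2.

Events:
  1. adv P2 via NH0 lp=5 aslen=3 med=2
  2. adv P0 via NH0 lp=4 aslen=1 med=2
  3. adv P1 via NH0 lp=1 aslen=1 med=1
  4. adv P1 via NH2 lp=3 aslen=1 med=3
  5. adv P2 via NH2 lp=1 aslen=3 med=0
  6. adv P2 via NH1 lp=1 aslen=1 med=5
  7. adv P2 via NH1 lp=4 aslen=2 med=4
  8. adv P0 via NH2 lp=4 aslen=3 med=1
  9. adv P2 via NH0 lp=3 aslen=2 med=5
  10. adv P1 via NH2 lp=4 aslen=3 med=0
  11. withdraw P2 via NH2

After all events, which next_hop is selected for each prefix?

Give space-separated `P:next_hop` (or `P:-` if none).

Answer: P0:NH0 P1:NH2 P2:NH1

Derivation:
Op 1: best P0=- P1=- P2=NH0
Op 2: best P0=NH0 P1=- P2=NH0
Op 3: best P0=NH0 P1=NH0 P2=NH0
Op 4: best P0=NH0 P1=NH2 P2=NH0
Op 5: best P0=NH0 P1=NH2 P2=NH0
Op 6: best P0=NH0 P1=NH2 P2=NH0
Op 7: best P0=NH0 P1=NH2 P2=NH0
Op 8: best P0=NH0 P1=NH2 P2=NH0
Op 9: best P0=NH0 P1=NH2 P2=NH1
Op 10: best P0=NH0 P1=NH2 P2=NH1
Op 11: best P0=NH0 P1=NH2 P2=NH1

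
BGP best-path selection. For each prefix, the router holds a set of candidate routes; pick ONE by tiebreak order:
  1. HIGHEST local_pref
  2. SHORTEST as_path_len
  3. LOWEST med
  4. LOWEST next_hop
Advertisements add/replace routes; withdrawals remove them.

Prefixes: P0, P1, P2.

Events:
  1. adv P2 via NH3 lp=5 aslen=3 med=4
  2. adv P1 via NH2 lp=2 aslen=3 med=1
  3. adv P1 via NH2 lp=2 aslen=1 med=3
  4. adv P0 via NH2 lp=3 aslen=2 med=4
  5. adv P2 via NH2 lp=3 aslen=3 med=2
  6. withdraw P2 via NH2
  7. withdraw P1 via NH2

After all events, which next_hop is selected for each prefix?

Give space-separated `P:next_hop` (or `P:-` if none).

Op 1: best P0=- P1=- P2=NH3
Op 2: best P0=- P1=NH2 P2=NH3
Op 3: best P0=- P1=NH2 P2=NH3
Op 4: best P0=NH2 P1=NH2 P2=NH3
Op 5: best P0=NH2 P1=NH2 P2=NH3
Op 6: best P0=NH2 P1=NH2 P2=NH3
Op 7: best P0=NH2 P1=- P2=NH3

Answer: P0:NH2 P1:- P2:NH3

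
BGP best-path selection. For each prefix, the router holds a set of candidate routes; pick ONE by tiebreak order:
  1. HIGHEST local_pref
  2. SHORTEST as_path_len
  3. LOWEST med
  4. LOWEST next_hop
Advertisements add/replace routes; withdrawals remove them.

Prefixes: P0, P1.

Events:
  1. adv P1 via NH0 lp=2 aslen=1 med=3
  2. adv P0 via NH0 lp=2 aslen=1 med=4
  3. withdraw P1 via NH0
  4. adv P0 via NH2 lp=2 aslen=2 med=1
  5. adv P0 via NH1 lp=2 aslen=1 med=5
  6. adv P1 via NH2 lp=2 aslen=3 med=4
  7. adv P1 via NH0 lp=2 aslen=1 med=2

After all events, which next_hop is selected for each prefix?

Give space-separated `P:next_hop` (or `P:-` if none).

Answer: P0:NH0 P1:NH0

Derivation:
Op 1: best P0=- P1=NH0
Op 2: best P0=NH0 P1=NH0
Op 3: best P0=NH0 P1=-
Op 4: best P0=NH0 P1=-
Op 5: best P0=NH0 P1=-
Op 6: best P0=NH0 P1=NH2
Op 7: best P0=NH0 P1=NH0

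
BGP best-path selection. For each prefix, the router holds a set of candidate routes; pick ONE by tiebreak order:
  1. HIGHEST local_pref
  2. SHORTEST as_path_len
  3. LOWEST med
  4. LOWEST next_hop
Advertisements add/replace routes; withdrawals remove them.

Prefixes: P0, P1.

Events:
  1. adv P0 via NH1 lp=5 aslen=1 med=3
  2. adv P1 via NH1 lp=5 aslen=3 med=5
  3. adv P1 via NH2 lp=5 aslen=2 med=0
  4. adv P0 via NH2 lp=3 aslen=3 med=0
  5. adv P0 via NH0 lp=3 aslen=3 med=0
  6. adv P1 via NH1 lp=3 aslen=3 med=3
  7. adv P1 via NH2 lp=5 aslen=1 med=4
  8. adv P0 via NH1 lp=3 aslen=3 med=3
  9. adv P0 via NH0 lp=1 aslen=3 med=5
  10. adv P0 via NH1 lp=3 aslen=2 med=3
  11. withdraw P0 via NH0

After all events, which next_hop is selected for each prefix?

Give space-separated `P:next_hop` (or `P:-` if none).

Op 1: best P0=NH1 P1=-
Op 2: best P0=NH1 P1=NH1
Op 3: best P0=NH1 P1=NH2
Op 4: best P0=NH1 P1=NH2
Op 5: best P0=NH1 P1=NH2
Op 6: best P0=NH1 P1=NH2
Op 7: best P0=NH1 P1=NH2
Op 8: best P0=NH0 P1=NH2
Op 9: best P0=NH2 P1=NH2
Op 10: best P0=NH1 P1=NH2
Op 11: best P0=NH1 P1=NH2

Answer: P0:NH1 P1:NH2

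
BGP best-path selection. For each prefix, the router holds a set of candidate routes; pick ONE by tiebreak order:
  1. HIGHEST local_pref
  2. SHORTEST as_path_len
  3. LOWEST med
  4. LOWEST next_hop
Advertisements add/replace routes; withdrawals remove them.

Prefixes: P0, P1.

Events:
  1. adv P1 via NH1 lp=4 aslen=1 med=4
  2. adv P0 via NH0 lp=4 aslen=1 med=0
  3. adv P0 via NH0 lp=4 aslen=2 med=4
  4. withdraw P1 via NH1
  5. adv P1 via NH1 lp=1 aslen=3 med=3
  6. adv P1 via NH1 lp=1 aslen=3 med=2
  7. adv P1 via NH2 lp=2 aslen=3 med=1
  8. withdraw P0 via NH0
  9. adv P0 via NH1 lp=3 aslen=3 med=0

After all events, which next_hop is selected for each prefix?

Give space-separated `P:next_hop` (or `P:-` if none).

Answer: P0:NH1 P1:NH2

Derivation:
Op 1: best P0=- P1=NH1
Op 2: best P0=NH0 P1=NH1
Op 3: best P0=NH0 P1=NH1
Op 4: best P0=NH0 P1=-
Op 5: best P0=NH0 P1=NH1
Op 6: best P0=NH0 P1=NH1
Op 7: best P0=NH0 P1=NH2
Op 8: best P0=- P1=NH2
Op 9: best P0=NH1 P1=NH2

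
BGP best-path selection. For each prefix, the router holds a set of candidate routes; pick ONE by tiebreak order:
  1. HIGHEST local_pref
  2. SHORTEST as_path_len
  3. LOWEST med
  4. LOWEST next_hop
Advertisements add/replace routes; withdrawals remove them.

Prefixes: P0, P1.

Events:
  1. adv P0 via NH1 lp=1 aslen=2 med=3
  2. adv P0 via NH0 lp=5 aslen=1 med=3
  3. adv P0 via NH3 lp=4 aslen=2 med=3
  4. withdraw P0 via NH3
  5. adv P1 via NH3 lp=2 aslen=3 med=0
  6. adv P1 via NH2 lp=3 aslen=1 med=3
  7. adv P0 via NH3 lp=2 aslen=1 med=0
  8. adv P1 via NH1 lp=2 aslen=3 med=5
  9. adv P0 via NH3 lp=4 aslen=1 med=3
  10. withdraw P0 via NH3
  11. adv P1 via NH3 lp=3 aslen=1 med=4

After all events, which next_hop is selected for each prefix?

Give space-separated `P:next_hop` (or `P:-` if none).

Op 1: best P0=NH1 P1=-
Op 2: best P0=NH0 P1=-
Op 3: best P0=NH0 P1=-
Op 4: best P0=NH0 P1=-
Op 5: best P0=NH0 P1=NH3
Op 6: best P0=NH0 P1=NH2
Op 7: best P0=NH0 P1=NH2
Op 8: best P0=NH0 P1=NH2
Op 9: best P0=NH0 P1=NH2
Op 10: best P0=NH0 P1=NH2
Op 11: best P0=NH0 P1=NH2

Answer: P0:NH0 P1:NH2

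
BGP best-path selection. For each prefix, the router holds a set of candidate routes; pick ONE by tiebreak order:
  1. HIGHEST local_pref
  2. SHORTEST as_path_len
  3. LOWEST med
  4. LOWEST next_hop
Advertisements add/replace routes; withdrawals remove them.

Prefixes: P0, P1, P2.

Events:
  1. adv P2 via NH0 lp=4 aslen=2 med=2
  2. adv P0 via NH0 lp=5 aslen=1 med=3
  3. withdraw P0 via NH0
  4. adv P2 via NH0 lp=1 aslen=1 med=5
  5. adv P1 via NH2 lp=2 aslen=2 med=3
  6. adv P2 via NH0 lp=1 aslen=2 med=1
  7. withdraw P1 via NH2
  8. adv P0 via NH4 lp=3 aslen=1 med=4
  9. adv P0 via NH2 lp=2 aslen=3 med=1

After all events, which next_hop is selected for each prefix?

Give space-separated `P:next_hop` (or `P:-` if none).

Op 1: best P0=- P1=- P2=NH0
Op 2: best P0=NH0 P1=- P2=NH0
Op 3: best P0=- P1=- P2=NH0
Op 4: best P0=- P1=- P2=NH0
Op 5: best P0=- P1=NH2 P2=NH0
Op 6: best P0=- P1=NH2 P2=NH0
Op 7: best P0=- P1=- P2=NH0
Op 8: best P0=NH4 P1=- P2=NH0
Op 9: best P0=NH4 P1=- P2=NH0

Answer: P0:NH4 P1:- P2:NH0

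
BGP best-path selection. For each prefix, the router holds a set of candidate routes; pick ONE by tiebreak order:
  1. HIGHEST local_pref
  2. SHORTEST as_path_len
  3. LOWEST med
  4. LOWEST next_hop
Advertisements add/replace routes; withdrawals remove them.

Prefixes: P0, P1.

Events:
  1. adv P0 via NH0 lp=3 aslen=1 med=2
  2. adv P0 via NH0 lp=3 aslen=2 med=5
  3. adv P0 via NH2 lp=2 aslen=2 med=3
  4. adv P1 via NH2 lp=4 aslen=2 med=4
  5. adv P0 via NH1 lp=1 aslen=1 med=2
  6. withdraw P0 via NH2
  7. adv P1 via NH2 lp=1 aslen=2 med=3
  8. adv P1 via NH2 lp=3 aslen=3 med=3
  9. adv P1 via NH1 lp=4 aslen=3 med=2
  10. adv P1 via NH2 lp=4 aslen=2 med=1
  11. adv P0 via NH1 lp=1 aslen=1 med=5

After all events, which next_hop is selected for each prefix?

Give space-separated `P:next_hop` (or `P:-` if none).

Op 1: best P0=NH0 P1=-
Op 2: best P0=NH0 P1=-
Op 3: best P0=NH0 P1=-
Op 4: best P0=NH0 P1=NH2
Op 5: best P0=NH0 P1=NH2
Op 6: best P0=NH0 P1=NH2
Op 7: best P0=NH0 P1=NH2
Op 8: best P0=NH0 P1=NH2
Op 9: best P0=NH0 P1=NH1
Op 10: best P0=NH0 P1=NH2
Op 11: best P0=NH0 P1=NH2

Answer: P0:NH0 P1:NH2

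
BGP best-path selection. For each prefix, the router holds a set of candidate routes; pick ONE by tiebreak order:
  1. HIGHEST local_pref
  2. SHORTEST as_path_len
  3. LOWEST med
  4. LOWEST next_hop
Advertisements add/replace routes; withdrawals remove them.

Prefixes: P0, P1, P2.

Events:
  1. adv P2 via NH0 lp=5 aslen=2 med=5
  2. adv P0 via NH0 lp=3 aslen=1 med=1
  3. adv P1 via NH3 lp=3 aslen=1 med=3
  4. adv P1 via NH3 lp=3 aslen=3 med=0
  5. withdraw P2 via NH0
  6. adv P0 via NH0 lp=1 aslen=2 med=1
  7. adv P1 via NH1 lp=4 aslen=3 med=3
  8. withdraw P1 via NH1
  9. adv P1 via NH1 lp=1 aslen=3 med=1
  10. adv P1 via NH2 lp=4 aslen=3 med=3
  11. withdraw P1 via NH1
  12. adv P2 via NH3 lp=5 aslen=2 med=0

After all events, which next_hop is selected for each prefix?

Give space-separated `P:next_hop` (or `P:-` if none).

Answer: P0:NH0 P1:NH2 P2:NH3

Derivation:
Op 1: best P0=- P1=- P2=NH0
Op 2: best P0=NH0 P1=- P2=NH0
Op 3: best P0=NH0 P1=NH3 P2=NH0
Op 4: best P0=NH0 P1=NH3 P2=NH0
Op 5: best P0=NH0 P1=NH3 P2=-
Op 6: best P0=NH0 P1=NH3 P2=-
Op 7: best P0=NH0 P1=NH1 P2=-
Op 8: best P0=NH0 P1=NH3 P2=-
Op 9: best P0=NH0 P1=NH3 P2=-
Op 10: best P0=NH0 P1=NH2 P2=-
Op 11: best P0=NH0 P1=NH2 P2=-
Op 12: best P0=NH0 P1=NH2 P2=NH3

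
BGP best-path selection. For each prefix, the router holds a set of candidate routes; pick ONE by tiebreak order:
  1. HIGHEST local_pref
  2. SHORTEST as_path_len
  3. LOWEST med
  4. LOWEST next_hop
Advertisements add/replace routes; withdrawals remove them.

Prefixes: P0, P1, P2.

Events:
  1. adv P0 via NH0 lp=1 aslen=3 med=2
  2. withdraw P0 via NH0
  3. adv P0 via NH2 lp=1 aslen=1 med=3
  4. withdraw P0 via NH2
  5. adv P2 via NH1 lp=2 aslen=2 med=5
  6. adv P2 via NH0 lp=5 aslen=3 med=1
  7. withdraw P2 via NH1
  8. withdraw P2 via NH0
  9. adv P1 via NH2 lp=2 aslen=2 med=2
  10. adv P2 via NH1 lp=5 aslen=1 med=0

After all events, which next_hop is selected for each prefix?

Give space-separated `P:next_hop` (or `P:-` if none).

Answer: P0:- P1:NH2 P2:NH1

Derivation:
Op 1: best P0=NH0 P1=- P2=-
Op 2: best P0=- P1=- P2=-
Op 3: best P0=NH2 P1=- P2=-
Op 4: best P0=- P1=- P2=-
Op 5: best P0=- P1=- P2=NH1
Op 6: best P0=- P1=- P2=NH0
Op 7: best P0=- P1=- P2=NH0
Op 8: best P0=- P1=- P2=-
Op 9: best P0=- P1=NH2 P2=-
Op 10: best P0=- P1=NH2 P2=NH1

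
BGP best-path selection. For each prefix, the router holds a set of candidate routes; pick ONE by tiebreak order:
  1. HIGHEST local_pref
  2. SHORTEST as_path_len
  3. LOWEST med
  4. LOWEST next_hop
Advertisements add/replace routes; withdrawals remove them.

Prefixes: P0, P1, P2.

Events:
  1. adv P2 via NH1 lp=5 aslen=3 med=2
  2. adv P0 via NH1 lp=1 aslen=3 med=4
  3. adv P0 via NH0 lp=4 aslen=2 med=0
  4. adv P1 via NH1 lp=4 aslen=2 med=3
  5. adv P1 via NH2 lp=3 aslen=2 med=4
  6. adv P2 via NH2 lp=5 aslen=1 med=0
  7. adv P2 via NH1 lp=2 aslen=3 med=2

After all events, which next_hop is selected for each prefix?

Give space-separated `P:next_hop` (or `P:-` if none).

Answer: P0:NH0 P1:NH1 P2:NH2

Derivation:
Op 1: best P0=- P1=- P2=NH1
Op 2: best P0=NH1 P1=- P2=NH1
Op 3: best P0=NH0 P1=- P2=NH1
Op 4: best P0=NH0 P1=NH1 P2=NH1
Op 5: best P0=NH0 P1=NH1 P2=NH1
Op 6: best P0=NH0 P1=NH1 P2=NH2
Op 7: best P0=NH0 P1=NH1 P2=NH2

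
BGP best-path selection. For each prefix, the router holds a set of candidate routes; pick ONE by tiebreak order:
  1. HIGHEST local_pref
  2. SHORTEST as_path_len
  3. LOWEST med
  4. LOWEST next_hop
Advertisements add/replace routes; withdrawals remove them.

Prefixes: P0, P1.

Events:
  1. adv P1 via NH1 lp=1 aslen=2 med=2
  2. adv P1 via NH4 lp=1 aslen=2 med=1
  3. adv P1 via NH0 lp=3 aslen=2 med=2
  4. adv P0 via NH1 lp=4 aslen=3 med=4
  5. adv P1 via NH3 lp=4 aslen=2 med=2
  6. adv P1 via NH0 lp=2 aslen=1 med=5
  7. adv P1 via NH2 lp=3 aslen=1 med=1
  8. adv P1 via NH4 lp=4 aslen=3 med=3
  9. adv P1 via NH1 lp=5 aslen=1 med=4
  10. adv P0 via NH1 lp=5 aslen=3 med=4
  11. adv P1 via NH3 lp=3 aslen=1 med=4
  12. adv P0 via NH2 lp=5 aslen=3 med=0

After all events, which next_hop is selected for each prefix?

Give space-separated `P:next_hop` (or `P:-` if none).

Op 1: best P0=- P1=NH1
Op 2: best P0=- P1=NH4
Op 3: best P0=- P1=NH0
Op 4: best P0=NH1 P1=NH0
Op 5: best P0=NH1 P1=NH3
Op 6: best P0=NH1 P1=NH3
Op 7: best P0=NH1 P1=NH3
Op 8: best P0=NH1 P1=NH3
Op 9: best P0=NH1 P1=NH1
Op 10: best P0=NH1 P1=NH1
Op 11: best P0=NH1 P1=NH1
Op 12: best P0=NH2 P1=NH1

Answer: P0:NH2 P1:NH1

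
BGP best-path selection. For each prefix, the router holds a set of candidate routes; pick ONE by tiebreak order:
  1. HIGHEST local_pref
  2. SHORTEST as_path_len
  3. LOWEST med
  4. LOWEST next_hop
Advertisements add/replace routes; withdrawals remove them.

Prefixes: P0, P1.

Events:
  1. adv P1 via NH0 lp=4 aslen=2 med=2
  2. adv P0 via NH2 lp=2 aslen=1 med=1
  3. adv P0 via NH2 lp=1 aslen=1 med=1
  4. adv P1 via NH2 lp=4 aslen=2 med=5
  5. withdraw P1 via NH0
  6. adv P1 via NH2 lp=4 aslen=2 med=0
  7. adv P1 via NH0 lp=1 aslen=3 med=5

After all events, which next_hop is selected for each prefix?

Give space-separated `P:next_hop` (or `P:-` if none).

Answer: P0:NH2 P1:NH2

Derivation:
Op 1: best P0=- P1=NH0
Op 2: best P0=NH2 P1=NH0
Op 3: best P0=NH2 P1=NH0
Op 4: best P0=NH2 P1=NH0
Op 5: best P0=NH2 P1=NH2
Op 6: best P0=NH2 P1=NH2
Op 7: best P0=NH2 P1=NH2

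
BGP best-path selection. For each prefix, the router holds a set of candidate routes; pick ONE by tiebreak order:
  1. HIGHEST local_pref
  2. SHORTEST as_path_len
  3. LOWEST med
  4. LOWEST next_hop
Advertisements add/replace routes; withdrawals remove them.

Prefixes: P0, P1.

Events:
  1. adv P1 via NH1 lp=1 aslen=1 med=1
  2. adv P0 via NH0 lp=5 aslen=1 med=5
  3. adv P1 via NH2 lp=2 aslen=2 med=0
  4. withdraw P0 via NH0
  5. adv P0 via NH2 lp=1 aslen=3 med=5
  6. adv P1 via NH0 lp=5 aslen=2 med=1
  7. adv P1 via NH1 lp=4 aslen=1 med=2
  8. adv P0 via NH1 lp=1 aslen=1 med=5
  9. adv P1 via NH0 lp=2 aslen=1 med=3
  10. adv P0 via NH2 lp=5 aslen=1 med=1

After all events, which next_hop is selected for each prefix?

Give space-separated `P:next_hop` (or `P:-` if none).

Answer: P0:NH2 P1:NH1

Derivation:
Op 1: best P0=- P1=NH1
Op 2: best P0=NH0 P1=NH1
Op 3: best P0=NH0 P1=NH2
Op 4: best P0=- P1=NH2
Op 5: best P0=NH2 P1=NH2
Op 6: best P0=NH2 P1=NH0
Op 7: best P0=NH2 P1=NH0
Op 8: best P0=NH1 P1=NH0
Op 9: best P0=NH1 P1=NH1
Op 10: best P0=NH2 P1=NH1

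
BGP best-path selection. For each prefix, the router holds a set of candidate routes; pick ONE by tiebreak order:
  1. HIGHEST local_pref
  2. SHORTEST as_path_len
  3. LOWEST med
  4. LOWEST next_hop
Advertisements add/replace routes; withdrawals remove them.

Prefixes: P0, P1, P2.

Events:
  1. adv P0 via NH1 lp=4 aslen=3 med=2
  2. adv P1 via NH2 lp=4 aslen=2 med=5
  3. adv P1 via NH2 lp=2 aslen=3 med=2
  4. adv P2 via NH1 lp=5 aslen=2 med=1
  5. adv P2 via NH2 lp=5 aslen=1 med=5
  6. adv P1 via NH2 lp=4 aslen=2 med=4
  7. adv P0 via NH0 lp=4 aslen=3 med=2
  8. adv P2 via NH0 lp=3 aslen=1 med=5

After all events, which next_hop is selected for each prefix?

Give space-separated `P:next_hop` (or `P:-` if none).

Answer: P0:NH0 P1:NH2 P2:NH2

Derivation:
Op 1: best P0=NH1 P1=- P2=-
Op 2: best P0=NH1 P1=NH2 P2=-
Op 3: best P0=NH1 P1=NH2 P2=-
Op 4: best P0=NH1 P1=NH2 P2=NH1
Op 5: best P0=NH1 P1=NH2 P2=NH2
Op 6: best P0=NH1 P1=NH2 P2=NH2
Op 7: best P0=NH0 P1=NH2 P2=NH2
Op 8: best P0=NH0 P1=NH2 P2=NH2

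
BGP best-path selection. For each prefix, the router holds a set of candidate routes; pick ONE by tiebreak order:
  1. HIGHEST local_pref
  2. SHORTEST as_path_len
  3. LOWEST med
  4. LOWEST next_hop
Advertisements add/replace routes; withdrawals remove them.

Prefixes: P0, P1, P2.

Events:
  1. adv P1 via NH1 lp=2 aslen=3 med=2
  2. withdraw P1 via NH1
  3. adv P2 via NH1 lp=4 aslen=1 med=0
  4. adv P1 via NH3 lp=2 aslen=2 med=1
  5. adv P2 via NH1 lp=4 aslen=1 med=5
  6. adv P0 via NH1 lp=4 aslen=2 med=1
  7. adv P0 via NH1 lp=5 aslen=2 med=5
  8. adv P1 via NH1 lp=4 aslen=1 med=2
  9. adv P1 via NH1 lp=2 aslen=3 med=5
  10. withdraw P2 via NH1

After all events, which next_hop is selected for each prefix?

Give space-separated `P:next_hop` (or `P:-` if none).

Answer: P0:NH1 P1:NH3 P2:-

Derivation:
Op 1: best P0=- P1=NH1 P2=-
Op 2: best P0=- P1=- P2=-
Op 3: best P0=- P1=- P2=NH1
Op 4: best P0=- P1=NH3 P2=NH1
Op 5: best P0=- P1=NH3 P2=NH1
Op 6: best P0=NH1 P1=NH3 P2=NH1
Op 7: best P0=NH1 P1=NH3 P2=NH1
Op 8: best P0=NH1 P1=NH1 P2=NH1
Op 9: best P0=NH1 P1=NH3 P2=NH1
Op 10: best P0=NH1 P1=NH3 P2=-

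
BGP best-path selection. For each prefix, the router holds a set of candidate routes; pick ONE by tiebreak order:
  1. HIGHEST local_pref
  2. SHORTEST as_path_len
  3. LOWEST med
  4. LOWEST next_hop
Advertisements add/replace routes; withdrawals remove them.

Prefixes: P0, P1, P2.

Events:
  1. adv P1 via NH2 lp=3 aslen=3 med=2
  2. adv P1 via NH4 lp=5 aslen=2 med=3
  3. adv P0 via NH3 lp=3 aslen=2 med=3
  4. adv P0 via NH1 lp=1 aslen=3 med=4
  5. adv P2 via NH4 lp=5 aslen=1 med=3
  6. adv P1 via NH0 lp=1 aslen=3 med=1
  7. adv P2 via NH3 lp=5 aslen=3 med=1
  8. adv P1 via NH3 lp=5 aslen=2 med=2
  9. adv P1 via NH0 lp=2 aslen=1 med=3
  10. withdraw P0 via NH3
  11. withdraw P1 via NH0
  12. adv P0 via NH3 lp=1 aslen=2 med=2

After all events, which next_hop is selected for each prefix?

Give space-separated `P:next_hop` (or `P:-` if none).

Op 1: best P0=- P1=NH2 P2=-
Op 2: best P0=- P1=NH4 P2=-
Op 3: best P0=NH3 P1=NH4 P2=-
Op 4: best P0=NH3 P1=NH4 P2=-
Op 5: best P0=NH3 P1=NH4 P2=NH4
Op 6: best P0=NH3 P1=NH4 P2=NH4
Op 7: best P0=NH3 P1=NH4 P2=NH4
Op 8: best P0=NH3 P1=NH3 P2=NH4
Op 9: best P0=NH3 P1=NH3 P2=NH4
Op 10: best P0=NH1 P1=NH3 P2=NH4
Op 11: best P0=NH1 P1=NH3 P2=NH4
Op 12: best P0=NH3 P1=NH3 P2=NH4

Answer: P0:NH3 P1:NH3 P2:NH4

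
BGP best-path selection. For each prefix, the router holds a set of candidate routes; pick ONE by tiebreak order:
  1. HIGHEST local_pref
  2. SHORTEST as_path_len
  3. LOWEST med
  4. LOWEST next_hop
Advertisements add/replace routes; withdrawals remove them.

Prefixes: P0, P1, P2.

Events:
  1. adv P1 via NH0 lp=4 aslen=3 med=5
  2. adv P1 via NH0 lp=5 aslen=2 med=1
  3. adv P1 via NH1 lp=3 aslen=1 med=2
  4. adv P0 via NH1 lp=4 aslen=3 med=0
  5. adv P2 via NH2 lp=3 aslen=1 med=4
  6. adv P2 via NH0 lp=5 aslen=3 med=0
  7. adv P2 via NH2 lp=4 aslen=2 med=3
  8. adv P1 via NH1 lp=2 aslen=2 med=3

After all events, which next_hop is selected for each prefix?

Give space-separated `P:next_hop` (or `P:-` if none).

Answer: P0:NH1 P1:NH0 P2:NH0

Derivation:
Op 1: best P0=- P1=NH0 P2=-
Op 2: best P0=- P1=NH0 P2=-
Op 3: best P0=- P1=NH0 P2=-
Op 4: best P0=NH1 P1=NH0 P2=-
Op 5: best P0=NH1 P1=NH0 P2=NH2
Op 6: best P0=NH1 P1=NH0 P2=NH0
Op 7: best P0=NH1 P1=NH0 P2=NH0
Op 8: best P0=NH1 P1=NH0 P2=NH0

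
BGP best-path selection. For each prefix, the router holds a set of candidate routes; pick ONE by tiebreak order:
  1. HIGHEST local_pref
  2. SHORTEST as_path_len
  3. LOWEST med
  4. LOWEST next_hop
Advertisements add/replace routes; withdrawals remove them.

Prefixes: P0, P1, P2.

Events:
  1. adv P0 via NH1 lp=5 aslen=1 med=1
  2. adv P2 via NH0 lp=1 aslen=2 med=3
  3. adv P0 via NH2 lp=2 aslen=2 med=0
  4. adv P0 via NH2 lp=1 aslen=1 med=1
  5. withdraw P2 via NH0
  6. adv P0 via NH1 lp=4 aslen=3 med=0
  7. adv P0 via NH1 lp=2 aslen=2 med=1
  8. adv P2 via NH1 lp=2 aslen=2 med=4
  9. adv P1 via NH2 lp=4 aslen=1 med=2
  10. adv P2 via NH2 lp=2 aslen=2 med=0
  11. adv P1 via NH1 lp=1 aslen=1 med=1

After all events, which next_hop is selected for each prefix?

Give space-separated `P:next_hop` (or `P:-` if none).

Op 1: best P0=NH1 P1=- P2=-
Op 2: best P0=NH1 P1=- P2=NH0
Op 3: best P0=NH1 P1=- P2=NH0
Op 4: best P0=NH1 P1=- P2=NH0
Op 5: best P0=NH1 P1=- P2=-
Op 6: best P0=NH1 P1=- P2=-
Op 7: best P0=NH1 P1=- P2=-
Op 8: best P0=NH1 P1=- P2=NH1
Op 9: best P0=NH1 P1=NH2 P2=NH1
Op 10: best P0=NH1 P1=NH2 P2=NH2
Op 11: best P0=NH1 P1=NH2 P2=NH2

Answer: P0:NH1 P1:NH2 P2:NH2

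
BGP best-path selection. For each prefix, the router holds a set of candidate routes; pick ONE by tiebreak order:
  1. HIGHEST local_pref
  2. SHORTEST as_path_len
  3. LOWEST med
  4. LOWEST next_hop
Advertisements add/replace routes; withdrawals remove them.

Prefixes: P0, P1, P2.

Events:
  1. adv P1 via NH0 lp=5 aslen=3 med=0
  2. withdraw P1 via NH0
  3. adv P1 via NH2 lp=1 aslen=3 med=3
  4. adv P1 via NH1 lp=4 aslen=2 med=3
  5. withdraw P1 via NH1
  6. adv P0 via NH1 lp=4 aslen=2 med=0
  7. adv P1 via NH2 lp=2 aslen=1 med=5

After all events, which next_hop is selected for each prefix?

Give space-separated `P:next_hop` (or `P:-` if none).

Answer: P0:NH1 P1:NH2 P2:-

Derivation:
Op 1: best P0=- P1=NH0 P2=-
Op 2: best P0=- P1=- P2=-
Op 3: best P0=- P1=NH2 P2=-
Op 4: best P0=- P1=NH1 P2=-
Op 5: best P0=- P1=NH2 P2=-
Op 6: best P0=NH1 P1=NH2 P2=-
Op 7: best P0=NH1 P1=NH2 P2=-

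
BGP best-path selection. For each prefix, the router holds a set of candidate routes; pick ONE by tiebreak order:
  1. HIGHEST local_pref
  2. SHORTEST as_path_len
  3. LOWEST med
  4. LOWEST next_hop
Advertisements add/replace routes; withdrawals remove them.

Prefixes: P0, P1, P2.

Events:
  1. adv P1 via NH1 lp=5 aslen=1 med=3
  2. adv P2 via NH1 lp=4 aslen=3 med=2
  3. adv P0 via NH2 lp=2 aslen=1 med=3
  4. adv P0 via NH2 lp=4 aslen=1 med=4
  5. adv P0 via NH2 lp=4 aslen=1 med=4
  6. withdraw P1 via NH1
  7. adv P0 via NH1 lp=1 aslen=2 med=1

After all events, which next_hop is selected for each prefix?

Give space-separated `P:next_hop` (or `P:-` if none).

Answer: P0:NH2 P1:- P2:NH1

Derivation:
Op 1: best P0=- P1=NH1 P2=-
Op 2: best P0=- P1=NH1 P2=NH1
Op 3: best P0=NH2 P1=NH1 P2=NH1
Op 4: best P0=NH2 P1=NH1 P2=NH1
Op 5: best P0=NH2 P1=NH1 P2=NH1
Op 6: best P0=NH2 P1=- P2=NH1
Op 7: best P0=NH2 P1=- P2=NH1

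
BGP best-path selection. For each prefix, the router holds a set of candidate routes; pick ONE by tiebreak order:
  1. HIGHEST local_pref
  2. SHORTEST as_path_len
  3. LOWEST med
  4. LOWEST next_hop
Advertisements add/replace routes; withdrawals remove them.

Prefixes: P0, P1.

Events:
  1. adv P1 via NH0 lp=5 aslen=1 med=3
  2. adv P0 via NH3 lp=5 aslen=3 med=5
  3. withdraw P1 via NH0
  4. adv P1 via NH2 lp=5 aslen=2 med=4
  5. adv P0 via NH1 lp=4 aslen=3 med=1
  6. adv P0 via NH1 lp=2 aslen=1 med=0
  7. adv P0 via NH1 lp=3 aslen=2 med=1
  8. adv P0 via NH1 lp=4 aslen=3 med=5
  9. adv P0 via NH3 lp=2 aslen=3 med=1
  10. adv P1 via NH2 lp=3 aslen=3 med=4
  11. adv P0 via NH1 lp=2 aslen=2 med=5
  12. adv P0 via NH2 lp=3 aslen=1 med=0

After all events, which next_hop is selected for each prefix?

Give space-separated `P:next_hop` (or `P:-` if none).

Answer: P0:NH2 P1:NH2

Derivation:
Op 1: best P0=- P1=NH0
Op 2: best P0=NH3 P1=NH0
Op 3: best P0=NH3 P1=-
Op 4: best P0=NH3 P1=NH2
Op 5: best P0=NH3 P1=NH2
Op 6: best P0=NH3 P1=NH2
Op 7: best P0=NH3 P1=NH2
Op 8: best P0=NH3 P1=NH2
Op 9: best P0=NH1 P1=NH2
Op 10: best P0=NH1 P1=NH2
Op 11: best P0=NH1 P1=NH2
Op 12: best P0=NH2 P1=NH2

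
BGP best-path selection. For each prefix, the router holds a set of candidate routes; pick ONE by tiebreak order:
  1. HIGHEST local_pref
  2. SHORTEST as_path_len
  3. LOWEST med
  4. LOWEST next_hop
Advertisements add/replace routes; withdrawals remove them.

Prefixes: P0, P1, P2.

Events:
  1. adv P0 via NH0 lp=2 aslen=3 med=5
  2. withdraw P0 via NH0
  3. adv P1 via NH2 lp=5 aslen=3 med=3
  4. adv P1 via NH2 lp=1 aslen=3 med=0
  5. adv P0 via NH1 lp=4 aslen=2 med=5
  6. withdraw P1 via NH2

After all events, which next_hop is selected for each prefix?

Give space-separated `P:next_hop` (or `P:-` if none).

Op 1: best P0=NH0 P1=- P2=-
Op 2: best P0=- P1=- P2=-
Op 3: best P0=- P1=NH2 P2=-
Op 4: best P0=- P1=NH2 P2=-
Op 5: best P0=NH1 P1=NH2 P2=-
Op 6: best P0=NH1 P1=- P2=-

Answer: P0:NH1 P1:- P2:-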